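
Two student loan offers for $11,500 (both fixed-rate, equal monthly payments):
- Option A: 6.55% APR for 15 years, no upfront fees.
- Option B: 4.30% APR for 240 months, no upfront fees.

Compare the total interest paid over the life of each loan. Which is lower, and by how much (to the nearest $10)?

Option B by $920

Option A: monthly rate = 6.55%/12 = 0.0054583; payment = 11,500 × 0.0054583 / (1 − (1+0.0054583)^−180) = $100.49.
Total interest on Option A = 180 × $100.49 − $11,500 = $6,588.20.
Option B: at 4.30% the monthly rate is 0.0035833, so the payment is 11,500 × 0.0035833 / (1 − 1.0035833^−240) = $71.52.
Total interest on Option B = 240 × $71.52 − $11,500 = $5,664.80.
Option B is lower by $923.40.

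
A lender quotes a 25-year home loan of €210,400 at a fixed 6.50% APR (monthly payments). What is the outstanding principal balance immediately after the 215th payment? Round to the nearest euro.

€96,567

With monthly rate i = 6.5%/12 = 0.0054167, the balance after k of n payments is P · [(1+i)^n − (1+i)^k] / [(1+i)^n − 1].
(1+0.0054167)^300 = 5.05619784 and (1+0.0054167)^215 = 3.19453200, so the balance is 210,400 × (5.05619784 − 3.19453200) / (5.05619784 − 1) = €96,566.91.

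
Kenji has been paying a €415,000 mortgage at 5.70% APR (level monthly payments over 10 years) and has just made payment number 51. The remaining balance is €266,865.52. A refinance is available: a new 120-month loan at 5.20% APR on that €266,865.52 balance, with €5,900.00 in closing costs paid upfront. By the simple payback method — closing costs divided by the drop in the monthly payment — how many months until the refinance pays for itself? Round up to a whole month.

Current payment = 415,000 × 5.7%/12 / (1 − (1+0.0047500)^−120) = €4,545.08.
Refinanced payment = 266,865.52 × 0.0043333 / (1 − (1+0.0043333)^−120) = €2,856.68.
Monthly savings = €4,545.08 − €2,856.68 = €1,688.40.
Break-even = €5,900.00 / €1,688.40 = 3.49 → 4 months.

4 months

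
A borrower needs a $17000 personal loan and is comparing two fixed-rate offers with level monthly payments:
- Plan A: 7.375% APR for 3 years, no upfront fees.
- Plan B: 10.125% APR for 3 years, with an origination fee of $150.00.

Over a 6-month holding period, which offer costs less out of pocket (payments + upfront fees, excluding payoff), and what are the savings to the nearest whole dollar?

Plan A: monthly rate = 7.375%/12 = 0.0061458; payment = 17,000 × 0.0061458 / (1 − (1+0.0061458)^−36) = $527.83.
Plan B: monthly rate = 10.125%/12 = 0.0084375; payment = 17,000 × 0.0084375 / (1 − (1+0.0084375)^−36) = $549.54.
Over 6 months: Plan A costs 6 × $527.83 = $3,166.98; Plan B costs 6 × $549.54 + $150.00 = $3,447.24.
Plan A is cheaper by $3,447.24 − $3,166.98 = $280.26.

Plan A by $280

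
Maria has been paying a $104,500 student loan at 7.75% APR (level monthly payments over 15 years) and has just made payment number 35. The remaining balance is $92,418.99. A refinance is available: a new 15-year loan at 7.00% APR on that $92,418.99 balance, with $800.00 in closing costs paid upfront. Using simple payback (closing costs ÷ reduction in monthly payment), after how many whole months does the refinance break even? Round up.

6 months

Current payment = 104,500 × 7.75%/12 / (1 − (1+0.0064583)^−180) = $983.63.
Refinanced payment = 92,418.99 × 0.0058333 / (1 − (1+0.0058333)^−180) = $830.69.
Monthly savings = $983.63 − $830.69 = $152.94.
Break-even = $800.00 / $152.94 = 5.23 → 6 months.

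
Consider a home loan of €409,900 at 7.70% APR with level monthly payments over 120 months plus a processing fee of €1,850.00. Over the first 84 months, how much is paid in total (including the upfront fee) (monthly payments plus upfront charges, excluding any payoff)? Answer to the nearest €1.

At 7.70% the monthly rate is 0.0064167, so the payment is 409,900 × 0.0064167 / (1 − 1.0064167^−120) = €4,908.48.
Total outlay = 84 × €4,908.48 + €1,850.00 = €414,162.32.

€414,162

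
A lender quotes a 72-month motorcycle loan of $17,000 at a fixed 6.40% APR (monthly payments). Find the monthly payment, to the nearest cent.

$284.96

At 6.40% the monthly rate is 0.0053333, so the payment is 17,000 × 0.0053333 / (1 − 1.0053333^−72) = $284.96.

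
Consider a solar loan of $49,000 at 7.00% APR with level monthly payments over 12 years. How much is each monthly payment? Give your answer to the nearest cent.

Monthly rate = 7%/12 = 0.0058333; payment = 49,000 × 0.0058333 / (1 − (1+0.0058333)^−144) = $503.91.

$503.91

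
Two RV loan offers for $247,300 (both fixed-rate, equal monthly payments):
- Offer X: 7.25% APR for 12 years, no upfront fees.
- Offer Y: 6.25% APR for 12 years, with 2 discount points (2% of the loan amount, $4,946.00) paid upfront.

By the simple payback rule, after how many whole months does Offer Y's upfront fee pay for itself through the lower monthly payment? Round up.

38 months

Offer X: at 7.25% the monthly rate is 0.0060417, so the payment is 247,300 × 0.0060417 / (1 − 1.0060417^−144) = $2,576.26.
Offer Y: at 6.25% the monthly rate is 0.0052083, so the payment is 247,300 × 0.0052083 / (1 − 1.0052083^−144) = $2,445.39.
Monthly savings = $2,576.26 − $2,445.39 = $130.87.
Break-even = $4,946.00 / $130.87 = 37.79 → 38 months.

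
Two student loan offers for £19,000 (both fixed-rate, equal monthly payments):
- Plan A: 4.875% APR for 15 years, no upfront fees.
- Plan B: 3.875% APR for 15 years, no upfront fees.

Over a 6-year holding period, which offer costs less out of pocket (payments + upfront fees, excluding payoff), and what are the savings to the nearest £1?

Plan B by £696

Plan A: at 4.875% the monthly rate is 0.0040625, so the payment is 19,000 × 0.0040625 / (1 − 1.0040625^−180) = £149.02.
Plan B: at 3.875% the monthly rate is 0.0032292, so the payment is 19,000 × 0.0032292 / (1 − 1.0032292^−180) = £139.35.
Over 72 months: Plan A costs 72 × £149.02 = £10,729.44; Plan B costs 72 × £139.35 = £10,033.20.
Plan B is cheaper by £10,729.44 − £10,033.20 = £696.24.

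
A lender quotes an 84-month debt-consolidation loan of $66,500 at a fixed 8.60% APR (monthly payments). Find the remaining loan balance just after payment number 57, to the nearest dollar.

$25,851

With monthly rate i = 8.6%/12 = 0.0071667, the balance after k of n payments is P · [(1+i)^n − (1+i)^k] / [(1+i)^n − 1].
(1+0.0071667)^84 = 1.82185112 and (1+0.0071667)^57 = 1.50236895, so the balance is 66,500 × (1.82185112 − 1.50236895) / (1.82185112 − 1) = $25,850.87.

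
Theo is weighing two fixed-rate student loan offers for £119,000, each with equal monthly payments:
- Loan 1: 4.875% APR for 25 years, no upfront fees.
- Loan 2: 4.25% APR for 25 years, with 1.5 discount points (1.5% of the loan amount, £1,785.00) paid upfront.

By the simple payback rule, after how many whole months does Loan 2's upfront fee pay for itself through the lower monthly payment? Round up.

Loan 1: at 4.875% the monthly rate is 0.0040625, so the payment is 119,000 × 0.0040625 / (1 − 1.0040625^−300) = £687.02.
Loan 2: monthly rate = 4.25%/12 = 0.0035417; payment = 119,000 × 0.0035417 / (1 − (1+0.0035417)^−300) = £644.67.
Monthly savings = £687.02 − £644.67 = £42.35.
Break-even = £1,785.00 / £42.35 = 42.15 → 43 months.

43 months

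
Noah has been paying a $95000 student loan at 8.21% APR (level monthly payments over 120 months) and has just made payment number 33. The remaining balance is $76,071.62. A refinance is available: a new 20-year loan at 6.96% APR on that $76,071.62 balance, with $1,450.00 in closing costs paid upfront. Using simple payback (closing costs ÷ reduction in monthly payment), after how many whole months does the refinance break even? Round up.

3 months

Current payment = 95,000 × 8.21%/12 / (1 − (1+0.0068417)^−120) = $1,163.18.
Refinanced payment = 76,071.62 × 0.0058000 / (1 − (1+0.0058000)^−240) = $587.96.
Monthly savings = $1,163.18 − $587.96 = $575.22.
Break-even = $1,450.00 / $575.22 = 2.52 → 3 months.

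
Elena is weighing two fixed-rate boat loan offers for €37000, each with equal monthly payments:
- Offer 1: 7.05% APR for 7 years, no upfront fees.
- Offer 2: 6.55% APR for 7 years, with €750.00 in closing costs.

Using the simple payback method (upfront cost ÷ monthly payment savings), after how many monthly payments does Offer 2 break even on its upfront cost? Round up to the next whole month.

Offer 1: monthly rate = 7.05%/12 = 0.0058750; payment = 37,000 × 0.0058750 / (1 − (1+0.0058750)^−84) = €559.33.
Offer 2: monthly rate = 6.55%/12 = 0.0054583; payment = 37,000 × 0.0054583 / (1 − (1+0.0054583)^−84) = €550.33.
Monthly savings = €559.33 − €550.33 = €9.00.
Break-even = €750.00 / €9.00 = 83.33 → 84 months.

84 months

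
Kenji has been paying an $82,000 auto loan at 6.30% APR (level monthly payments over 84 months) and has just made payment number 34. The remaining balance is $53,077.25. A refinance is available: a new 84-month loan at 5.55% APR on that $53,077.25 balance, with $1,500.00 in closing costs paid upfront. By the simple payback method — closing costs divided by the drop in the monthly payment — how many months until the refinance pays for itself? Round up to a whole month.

Current payment = 82,000 × 6.3%/12 / (1 − (1+0.0052500)^−84) = $1,209.73.
Refinanced payment = 53,077.25 × 0.0046250 / (1 − (1+0.0046250)^−84) = $763.98.
Monthly savings = $1,209.73 − $763.98 = $445.75.
Break-even = $1,500.00 / $445.75 = 3.37 → 4 months.

4 months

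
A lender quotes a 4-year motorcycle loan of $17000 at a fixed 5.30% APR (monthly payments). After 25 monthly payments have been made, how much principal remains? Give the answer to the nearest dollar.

$8,595

With monthly rate i = 5.3%/12 = 0.0044167, the balance after k of n payments is P · [(1+i)^n − (1+i)^k] / [(1+i)^n − 1].
(1+0.0044167)^48 = 1.23557099 and (1+0.0044167)^25 = 1.11647181, so the balance is 17,000 × (1.23557099 − 1.11647181) / (1.23557099 − 1) = $8,594.80.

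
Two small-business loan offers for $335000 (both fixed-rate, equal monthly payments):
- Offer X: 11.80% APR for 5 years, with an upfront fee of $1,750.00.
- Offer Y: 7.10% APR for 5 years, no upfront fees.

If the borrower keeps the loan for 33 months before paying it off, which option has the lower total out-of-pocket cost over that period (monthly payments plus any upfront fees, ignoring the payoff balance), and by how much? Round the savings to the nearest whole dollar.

Offer Y by $27,122

Offer X: monthly rate = 11.8%/12 = 0.0098333; payment = 335,000 × 0.0098333 / (1 − (1+0.0098333)^−60) = $7,418.08.
Offer Y: at 7.10% the monthly rate is 0.0059167, so the payment is 335,000 × 0.0059167 / (1 − 1.0059167^−60) = $6,649.22.
Over 33 months: Offer X costs 33 × $7,418.08 + $1,750.00 = $246,546.64; Offer Y costs 33 × $6,649.22 = $219,424.26.
Offer Y is cheaper by $246,546.64 − $219,424.26 = $27,122.38.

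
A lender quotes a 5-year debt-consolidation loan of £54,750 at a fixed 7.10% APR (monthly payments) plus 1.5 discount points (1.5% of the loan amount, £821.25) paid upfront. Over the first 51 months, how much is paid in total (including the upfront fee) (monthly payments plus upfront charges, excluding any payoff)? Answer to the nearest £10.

Monthly rate = 7.1%/12 = 0.0059167; payment = 54,750 × 0.0059167 / (1 − (1+0.0059167)^−60) = £1,086.70.
Total outlay = 51 × £1,086.70 + £821.25 = £56,242.95.

£56,240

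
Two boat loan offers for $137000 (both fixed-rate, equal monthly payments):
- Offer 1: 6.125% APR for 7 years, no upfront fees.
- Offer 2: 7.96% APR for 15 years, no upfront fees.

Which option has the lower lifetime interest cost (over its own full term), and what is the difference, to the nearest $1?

Offer 1: monthly rate = 6.125%/12 = 0.0051042; payment = 137,000 × 0.0051042 / (1 − (1+0.0051042)^−84) = $2,009.59.
Total interest on Offer 1 = 84 × $2,009.59 − $137,000 = $31,805.56.
Offer 2: monthly rate = 7.96%/12 = 0.0066333; payment = 137,000 × 0.0066333 / (1 − (1+0.0066333)^−180) = $1,306.08.
Total interest on Offer 2 = 180 × $1,306.08 − $137,000 = $98,094.40.
Offer 1 is lower by $66,288.84.

Offer 1 by $66,289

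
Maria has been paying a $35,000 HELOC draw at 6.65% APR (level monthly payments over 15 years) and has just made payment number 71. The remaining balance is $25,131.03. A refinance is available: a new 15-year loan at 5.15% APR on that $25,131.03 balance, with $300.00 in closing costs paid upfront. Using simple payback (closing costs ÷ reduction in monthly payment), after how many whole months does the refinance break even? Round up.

Current payment = 35,000 × 6.65%/12 / (1 − (1+0.0055417)^−180) = $307.78.
Refinanced payment = 25,131.03 × 0.0042917 / (1 − (1+0.0042917)^−180) = $200.70.
Monthly savings = $307.78 − $200.70 = $107.08.
Break-even = $300.00 / $107.08 = 2.80 → 3 months.

3 months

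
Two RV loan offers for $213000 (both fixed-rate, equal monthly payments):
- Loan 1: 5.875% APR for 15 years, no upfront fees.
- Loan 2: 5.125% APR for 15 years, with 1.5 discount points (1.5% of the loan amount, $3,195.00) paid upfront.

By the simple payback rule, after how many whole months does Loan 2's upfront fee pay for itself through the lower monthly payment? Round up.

38 months

Loan 1: at 5.875% the monthly rate is 0.0048958, so the payment is 213,000 × 0.0048958 / (1 − 1.0048958^−180) = $1,783.06.
Loan 2: at 5.125% the monthly rate is 0.0042708, so the payment is 213,000 × 0.0042708 / (1 − 1.0042708^−180) = $1,698.29.
Monthly savings = $1,783.06 − $1,698.29 = $84.77.
Break-even = $3,195.00 / $84.77 = 37.69 → 38 months.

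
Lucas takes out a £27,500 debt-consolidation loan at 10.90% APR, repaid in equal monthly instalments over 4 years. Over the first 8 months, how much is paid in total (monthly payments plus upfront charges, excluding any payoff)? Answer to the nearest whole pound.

£5,675

At 10.90% the monthly rate is 0.0090833, so the payment is 27,500 × 0.0090833 / (1 − 1.0090833^−48) = £709.42.
Total outlay = 8 × £709.42 = £5,675.36.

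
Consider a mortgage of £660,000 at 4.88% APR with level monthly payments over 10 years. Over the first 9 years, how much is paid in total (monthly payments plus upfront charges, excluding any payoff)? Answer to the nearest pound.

£751,861

Monthly rate = 4.88%/12 = 0.0040667; payment = 660,000 × 0.0040667 / (1 − (1+0.0040667)^−120) = £6,961.68.
Total outlay = 108 × £6,961.68 = £751,861.44.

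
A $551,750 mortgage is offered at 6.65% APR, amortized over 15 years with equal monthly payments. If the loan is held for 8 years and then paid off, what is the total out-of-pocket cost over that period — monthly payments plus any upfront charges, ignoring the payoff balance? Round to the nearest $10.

$465,790

Monthly rate = 6.65%/12 = 0.0055417; payment = 551,750 × 0.0055417 / (1 − (1+0.0055417)^−180) = $4,851.95.
Total outlay = 96 × $4,851.95 = $465,787.20.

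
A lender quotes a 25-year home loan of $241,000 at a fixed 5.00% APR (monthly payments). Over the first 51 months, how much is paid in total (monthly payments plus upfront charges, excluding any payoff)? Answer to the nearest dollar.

At 5.00% the monthly rate is 0.0041667, so the payment is 241,000 × 0.0041667 / (1 − 1.0041667^−300) = $1,408.86.
Total outlay = 51 × $1,408.86 = $71,851.86.

$71,852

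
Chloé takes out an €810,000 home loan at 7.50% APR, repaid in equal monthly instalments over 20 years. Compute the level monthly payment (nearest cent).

€6,525.30

At 7.50% the monthly rate is 0.0062500, so the payment is 810,000 × 0.0062500 / (1 − 1.0062500^−240) = €6,525.30.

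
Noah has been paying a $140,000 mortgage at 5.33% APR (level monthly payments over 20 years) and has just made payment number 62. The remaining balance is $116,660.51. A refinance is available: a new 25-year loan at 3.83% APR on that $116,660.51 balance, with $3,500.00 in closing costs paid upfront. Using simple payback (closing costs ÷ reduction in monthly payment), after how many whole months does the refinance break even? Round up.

Current payment = 140,000 × 5.33%/12 / (1 − (1+0.0044417)^−240) = $949.65.
Refinanced payment = 116,660.51 × 0.0031917 / (1 − (1+0.0031917)^−300) = $604.88.
Monthly savings = $949.65 − $604.88 = $344.77.
Break-even = $3,500.00 / $344.77 = 10.15 → 11 months.

11 months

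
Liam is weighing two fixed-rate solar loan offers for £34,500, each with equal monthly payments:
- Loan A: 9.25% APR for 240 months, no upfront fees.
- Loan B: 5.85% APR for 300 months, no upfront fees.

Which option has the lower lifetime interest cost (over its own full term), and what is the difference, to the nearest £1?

Loan A: monthly rate = 9.25%/12 = 0.0077083; payment = 34,500 × 0.0077083 / (1 − (1+0.0077083)^−240) = £315.97.
Total interest on Loan A = 240 × £315.97 − £34,500 = £41,332.80.
Loan B: monthly rate = 5.85%/12 = 0.0048750; payment = 34,500 × 0.0048750 / (1 − (1+0.0048750)^−300) = £219.13.
Total interest on Loan B = 300 × £219.13 − £34,500 = £31,239.00.
Loan B is lower by £10,093.80.

Loan B by £10,094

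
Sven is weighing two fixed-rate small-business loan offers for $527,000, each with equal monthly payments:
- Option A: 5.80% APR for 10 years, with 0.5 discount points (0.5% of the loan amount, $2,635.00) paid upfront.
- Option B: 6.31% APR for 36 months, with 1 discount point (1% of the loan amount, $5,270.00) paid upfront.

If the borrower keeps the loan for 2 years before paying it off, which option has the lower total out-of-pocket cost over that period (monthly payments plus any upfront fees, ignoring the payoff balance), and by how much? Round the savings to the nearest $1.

Option A by $250,039

Option A: at 5.80% the monthly rate is 0.0048333, so the payment is 527,000 × 0.0048333 / (1 − 1.0048333^−120) = $5,797.99.
Option B: monthly rate = 6.31%/12 = 0.0052583; payment = 527,000 × 0.0052583 / (1 − (1+0.0052583)^−36) = $16,106.49.
Over 24 months: Option A costs 24 × $5,797.99 + $2,635.00 = $141,786.76; Option B costs 24 × $16,106.49 + $5,270.00 = $391,825.76.
Option A is cheaper by $391,825.76 − $141,786.76 = $250,039.00.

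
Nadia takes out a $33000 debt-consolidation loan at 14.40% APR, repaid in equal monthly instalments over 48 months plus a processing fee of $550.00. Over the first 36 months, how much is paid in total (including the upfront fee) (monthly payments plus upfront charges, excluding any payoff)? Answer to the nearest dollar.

$33,253

Monthly rate = 14.4%/12 = 0.0120000; payment = 33,000 × 0.0120000 / (1 − (1+0.0120000)^−48) = $908.41.
Total outlay = 36 × $908.41 + $550.00 = $33,252.76.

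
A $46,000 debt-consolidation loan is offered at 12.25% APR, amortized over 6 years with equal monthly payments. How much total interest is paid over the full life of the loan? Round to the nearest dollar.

$19,182

Monthly rate = 12.25%/12 = 0.0102083; payment = 46,000 × 0.0102083 / (1 − (1+0.0102083)^−72) = $905.30.
Total paid = 72 × $905.30 = $65,181.60; interest = $65,181.60 − $46,000 = $19,181.60.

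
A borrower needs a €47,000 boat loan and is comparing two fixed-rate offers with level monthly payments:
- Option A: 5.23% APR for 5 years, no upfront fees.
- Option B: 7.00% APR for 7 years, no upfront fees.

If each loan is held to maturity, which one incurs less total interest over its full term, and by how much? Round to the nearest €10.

Option A: monthly rate = 5.23%/12 = 0.0043583; payment = 47,000 × 0.0043583 / (1 − (1+0.0043583)^−60) = €891.91.
Total interest on Option A = 60 × €891.91 − €47,000 = €6,514.60.
Option B: monthly rate = 7%/12 = 0.0058333; payment = 47,000 × 0.0058333 / (1 − (1+0.0058333)^−84) = €709.36.
Total interest on Option B = 84 × €709.36 − €47,000 = €12,586.24.
Option A is lower by €6,071.64.

Option A by €6,070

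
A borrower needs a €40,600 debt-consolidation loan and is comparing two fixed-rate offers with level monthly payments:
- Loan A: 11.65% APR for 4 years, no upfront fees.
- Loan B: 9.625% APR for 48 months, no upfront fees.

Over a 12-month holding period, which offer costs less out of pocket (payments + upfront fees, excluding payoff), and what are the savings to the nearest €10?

Loan B by €480

Loan A: at 11.65% the monthly rate is 0.0097083, so the payment is 40,600 × 0.0097083 / (1 − 1.0097083^−48) = €1,062.19.
Loan B: monthly rate = 9.625%/12 = 0.0080208; payment = 40,600 × 0.0080208 / (1 − (1+0.0080208)^−48) = €1,022.42.
Over 12 months: Loan A costs 12 × €1,062.19 = €12,746.28; Loan B costs 12 × €1,022.42 = €12,269.04.
Loan B is cheaper by €12,746.28 − €12,269.04 = €477.24.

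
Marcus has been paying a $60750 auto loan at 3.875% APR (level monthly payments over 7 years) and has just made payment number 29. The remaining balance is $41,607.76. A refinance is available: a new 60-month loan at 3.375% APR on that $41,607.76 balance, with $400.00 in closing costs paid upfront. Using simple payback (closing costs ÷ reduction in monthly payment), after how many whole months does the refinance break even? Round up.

6 months

Current payment = 60,750 × 3.875%/12 / (1 − (1+0.0032292)^−84) = $826.89.
Refinanced payment = 41,607.76 × 0.0028125 / (1 − (1+0.0028125)^−60) = $754.59.
Monthly savings = $826.89 − $754.59 = $72.30.
Break-even = $400.00 / $72.30 = 5.53 → 6 months.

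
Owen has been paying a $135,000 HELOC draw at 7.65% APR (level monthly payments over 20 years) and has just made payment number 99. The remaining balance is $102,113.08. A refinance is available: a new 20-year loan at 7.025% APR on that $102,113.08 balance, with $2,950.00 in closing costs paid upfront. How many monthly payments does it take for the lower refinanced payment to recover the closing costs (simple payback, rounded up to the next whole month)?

Current payment = 135,000 × 7.65%/12 / (1 − (1+0.0063750)^−240) = $1,099.97.
Refinanced payment = 102,113.08 × 0.0058542 / (1 − (1+0.0058542)^−240) = $793.21.
Monthly savings = $1,099.97 − $793.21 = $306.76.
Break-even = $2,950.00 / $306.76 = 9.62 → 10 months.

10 months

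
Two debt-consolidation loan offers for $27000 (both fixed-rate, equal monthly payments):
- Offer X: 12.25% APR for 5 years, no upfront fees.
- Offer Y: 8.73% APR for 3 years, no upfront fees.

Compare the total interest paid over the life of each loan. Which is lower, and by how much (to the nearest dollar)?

Offer Y by $5,454

Offer X: monthly rate = 12.25%/12 = 0.0102083; payment = 27,000 × 0.0102083 / (1 − (1+0.0102083)^−60) = $604.02.
Total interest on Offer X = 60 × $604.02 − $27,000 = $9,241.20.
Offer Y: at 8.73% the monthly rate is 0.0072750, so the payment is 27,000 × 0.0072750 / (1 − 1.0072750^−36) = $855.20.
Total interest on Offer Y = 36 × $855.20 − $27,000 = $3,787.20.
Offer Y is lower by $5,454.00.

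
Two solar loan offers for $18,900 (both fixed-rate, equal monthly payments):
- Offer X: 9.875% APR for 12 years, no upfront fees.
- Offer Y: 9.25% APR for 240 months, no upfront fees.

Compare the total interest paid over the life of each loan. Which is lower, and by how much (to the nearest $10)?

Offer X by $9,210

Offer X: at 9.875% the monthly rate is 0.0082292, so the payment is 18,900 × 0.0082292 / (1 − 1.0082292^−144) = $224.51.
Total interest on Offer X = 144 × $224.51 − $18,900 = $13,429.44.
Offer Y: at 9.25% the monthly rate is 0.0077083, so the payment is 18,900 × 0.0077083 / (1 − 1.0077083^−240) = $173.10.
Total interest on Offer Y = 240 × $173.10 − $18,900 = $22,644.00.
Offer X is lower by $9,214.56.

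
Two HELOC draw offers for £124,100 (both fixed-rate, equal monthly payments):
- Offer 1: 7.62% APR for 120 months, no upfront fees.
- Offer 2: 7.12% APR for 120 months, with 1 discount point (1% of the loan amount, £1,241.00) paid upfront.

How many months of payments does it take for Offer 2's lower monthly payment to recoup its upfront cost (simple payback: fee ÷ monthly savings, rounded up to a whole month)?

39 months

Offer 1: at 7.62% the monthly rate is 0.0063500, so the payment is 124,100 × 0.0063500 / (1 − 1.0063500^−120) = £1,480.87.
Offer 2: monthly rate = 7.12%/12 = 0.0059333; payment = 124,100 × 0.0059333 / (1 − (1+0.0059333)^−120) = £1,448.59.
Monthly savings = £1,480.87 − £1,448.59 = £32.28.
Break-even = £1,241.00 / £32.28 = 38.44 → 39 months.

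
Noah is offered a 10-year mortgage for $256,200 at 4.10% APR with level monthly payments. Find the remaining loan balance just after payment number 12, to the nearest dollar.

$235,036

With monthly rate i = 4.1%/12 = 0.0034167, the balance after k of n payments is P · [(1+i)^n − (1+i)^k] / [(1+i)^n − 1].
(1+0.0034167)^120 = 1.50576515 and (1+0.0034167)^12 = 1.04177930, so the balance is 256,200 × (1.50576515 − 1.04177930) / (1.50576515 − 1) = $235,036.31.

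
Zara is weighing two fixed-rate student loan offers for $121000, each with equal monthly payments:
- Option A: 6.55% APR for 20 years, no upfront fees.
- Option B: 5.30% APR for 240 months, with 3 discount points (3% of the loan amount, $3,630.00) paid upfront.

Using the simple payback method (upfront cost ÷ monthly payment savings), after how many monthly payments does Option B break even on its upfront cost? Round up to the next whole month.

Option A: at 6.55% the monthly rate is 0.0054583, so the payment is 121,000 × 0.0054583 / (1 − 1.0054583^−240) = $905.71.
Option B: at 5.30% the monthly rate is 0.0044167, so the payment is 121,000 × 0.0044167 / (1 − 1.0044167^−240) = $818.73.
Monthly savings = $905.71 − $818.73 = $86.98.
Break-even = $3,630.00 / $86.98 = 41.73 → 42 months.

42 months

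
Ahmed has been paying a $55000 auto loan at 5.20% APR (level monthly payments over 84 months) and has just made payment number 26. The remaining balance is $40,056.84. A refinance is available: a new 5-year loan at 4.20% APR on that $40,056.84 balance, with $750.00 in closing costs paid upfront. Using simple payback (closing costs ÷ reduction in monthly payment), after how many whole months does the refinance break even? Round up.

Current payment = 55,000 × 5.2%/12 / (1 − (1+0.0043333)^−84) = $782.54.
Refinanced payment = 40,056.84 × 0.0035000 / (1 − (1+0.0035000)^−60) = $741.33.
Monthly savings = $782.54 − $741.33 = $41.21.
Break-even = $750.00 / $41.21 = 18.20 → 19 months.

19 months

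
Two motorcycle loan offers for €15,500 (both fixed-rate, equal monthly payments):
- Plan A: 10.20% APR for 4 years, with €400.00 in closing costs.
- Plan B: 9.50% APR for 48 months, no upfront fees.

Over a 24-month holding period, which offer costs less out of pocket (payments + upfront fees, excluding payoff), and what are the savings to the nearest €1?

Plan A: monthly rate = 10.2%/12 = 0.0085000; payment = 15,500 × 0.0085000 / (1 − (1+0.0085000)^−48) = €394.61.
Plan B: monthly rate = 9.5%/12 = 0.0079167; payment = 15,500 × 0.0079167 / (1 − (1+0.0079167)^−48) = €389.41.
Over 24 months: Plan A costs 24 × €394.61 + €400.00 = €9,870.64; Plan B costs 24 × €389.41 = €9,345.84.
Plan B is cheaper by €9,870.64 − €9,345.84 = €524.80.

Plan B by €525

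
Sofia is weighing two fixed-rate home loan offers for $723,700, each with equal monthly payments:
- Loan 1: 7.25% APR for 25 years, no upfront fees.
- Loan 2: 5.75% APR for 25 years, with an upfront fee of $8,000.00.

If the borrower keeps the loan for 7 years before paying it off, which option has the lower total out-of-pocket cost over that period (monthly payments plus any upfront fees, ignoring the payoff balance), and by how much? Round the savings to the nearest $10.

Loan 1: monthly rate = 7.25%/12 = 0.0060417; payment = 723,700 × 0.0060417 / (1 − (1+0.0060417)^−300) = $5,230.95.
Loan 2: at 5.75% the monthly rate is 0.0047917, so the payment is 723,700 × 0.0047917 / (1 − 1.0047917^−300) = $4,552.84.
Over 84 months: Loan 1 costs 84 × $5,230.95 = $439,399.80; Loan 2 costs 84 × $4,552.84 + $8,000.00 = $390,438.56.
Loan 2 is cheaper by $439,399.80 − $390,438.56 = $48,961.24.

Loan 2 by $48,960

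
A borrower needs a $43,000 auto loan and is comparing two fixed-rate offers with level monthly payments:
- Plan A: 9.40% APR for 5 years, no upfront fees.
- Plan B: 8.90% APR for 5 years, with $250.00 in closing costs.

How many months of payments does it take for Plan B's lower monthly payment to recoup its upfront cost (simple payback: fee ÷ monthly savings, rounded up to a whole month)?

24 months

Plan A: at 9.40% the monthly rate is 0.0078333, so the payment is 43,000 × 0.0078333 / (1 − 1.0078333^−60) = $900.98.
Plan B: at 8.90% the monthly rate is 0.0074167, so the payment is 43,000 × 0.0074167 / (1 − 1.0074167^−60) = $890.52.
Monthly savings = $900.98 − $890.52 = $10.46.
Break-even = $250.00 / $10.46 = 23.90 → 24 months.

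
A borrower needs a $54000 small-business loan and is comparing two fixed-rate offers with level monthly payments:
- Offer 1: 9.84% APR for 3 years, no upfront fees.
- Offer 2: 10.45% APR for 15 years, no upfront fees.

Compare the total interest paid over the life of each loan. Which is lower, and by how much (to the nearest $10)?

Offer 1 by $44,560

Offer 1: at 9.84% the monthly rate is 0.0082000, so the payment is 54,000 × 0.0082000 / (1 − 1.0082000^−36) = $1,738.37.
Total interest on Offer 1 = 36 × $1,738.37 − $54,000 = $8,581.32.
Offer 2: monthly rate = 10.45%/12 = 0.0087083; payment = 54,000 × 0.0087083 / (1 − (1+0.0087083)^−180) = $595.24.
Total interest on Offer 2 = 180 × $595.24 − $54,000 = $53,143.20.
Offer 1 is lower by $44,561.88.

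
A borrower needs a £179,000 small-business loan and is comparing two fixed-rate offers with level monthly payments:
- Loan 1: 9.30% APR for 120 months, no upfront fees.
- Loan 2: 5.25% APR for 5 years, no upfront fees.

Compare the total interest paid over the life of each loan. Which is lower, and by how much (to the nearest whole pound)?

Loan 1: monthly rate = 9.3%/12 = 0.0077500; payment = 179,000 × 0.0077500 / (1 − (1+0.0077500)^−120) = £2,296.66.
Total interest on Loan 1 = 120 × £2,296.66 − £179,000 = £96,599.20.
Loan 2: monthly rate = 5.25%/12 = 0.0043750; payment = 179,000 × 0.0043750 / (1 − (1+0.0043750)^−60) = £3,398.49.
Total interest on Loan 2 = 60 × £3,398.49 − £179,000 = £24,909.40.
Loan 2 is lower by £71,689.80.

Loan 2 by £71,690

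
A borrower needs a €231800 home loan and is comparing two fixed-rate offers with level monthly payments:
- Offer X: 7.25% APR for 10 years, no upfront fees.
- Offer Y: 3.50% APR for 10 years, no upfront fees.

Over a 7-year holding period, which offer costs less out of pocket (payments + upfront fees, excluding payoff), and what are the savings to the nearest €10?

Offer X: monthly rate = 7.25%/12 = 0.0060417; payment = 231,800 × 0.0060417 / (1 − (1+0.0060417)^−120) = €2,721.36.
Offer Y: monthly rate = 3.5%/12 = 0.0029167; payment = 231,800 × 0.0029167 / (1 − (1+0.0029167)^−120) = €2,292.17.
Over 84 months: Offer X costs 84 × €2,721.36 = €228,594.24; Offer Y costs 84 × €2,292.17 = €192,542.28.
Offer Y is cheaper by €228,594.24 − €192,542.28 = €36,051.96.

Offer Y by €36,050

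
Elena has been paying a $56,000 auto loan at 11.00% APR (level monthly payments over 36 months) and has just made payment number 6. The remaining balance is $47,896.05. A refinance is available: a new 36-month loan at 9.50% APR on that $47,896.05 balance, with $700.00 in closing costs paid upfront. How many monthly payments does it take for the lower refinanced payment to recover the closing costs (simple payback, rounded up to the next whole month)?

Current payment = 56,000 × 11%/12 / (1 − (1+0.0091667)^−36) = $1,833.37.
Refinanced payment = 47,896.05 × 0.0079167 / (1 − (1+0.0079167)^−36) = $1,534.25.
Monthly savings = $1,833.37 − $1,534.25 = $299.12.
Break-even = $700.00 / $299.12 = 2.34 → 3 months.

3 months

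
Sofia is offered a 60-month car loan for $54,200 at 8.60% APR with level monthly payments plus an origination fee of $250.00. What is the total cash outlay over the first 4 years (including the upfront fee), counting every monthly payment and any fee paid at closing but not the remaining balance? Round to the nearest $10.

Monthly rate = 8.6%/12 = 0.0071667; payment = 54,200 × 0.0071667 / (1 − (1+0.0071667)^−60) = $1,114.61.
Total outlay = 48 × $1,114.61 + $250.00 = $53,751.28.

$53,750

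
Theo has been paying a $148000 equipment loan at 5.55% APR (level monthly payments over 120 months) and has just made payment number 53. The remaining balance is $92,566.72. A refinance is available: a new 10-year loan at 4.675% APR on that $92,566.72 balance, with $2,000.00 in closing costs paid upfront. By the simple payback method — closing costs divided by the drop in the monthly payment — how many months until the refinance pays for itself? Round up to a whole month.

Current payment = 148,000 × 5.55%/12 / (1 − (1+0.0046250)^−120) = $1,609.86.
Refinanced payment = 92,566.72 × 0.0038958 / (1 − (1+0.0038958)^−120) = $967.17.
Monthly savings = $1,609.86 − $967.17 = $642.69.
Break-even = $2,000.00 / $642.69 = 3.11 → 4 months.

4 months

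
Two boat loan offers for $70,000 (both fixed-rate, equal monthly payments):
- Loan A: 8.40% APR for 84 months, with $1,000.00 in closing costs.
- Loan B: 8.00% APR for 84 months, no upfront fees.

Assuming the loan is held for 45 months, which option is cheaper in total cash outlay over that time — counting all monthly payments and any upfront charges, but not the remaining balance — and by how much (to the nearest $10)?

Loan A: monthly rate = 8.4%/12 = 0.0070000; payment = 70,000 × 0.0070000 / (1 − (1+0.0070000)^−84) = $1,105.04.
Loan B: monthly rate = 8%/12 = 0.0066667; payment = 70,000 × 0.0066667 / (1 − (1+0.0066667)^−84) = $1,091.04.
Over 45 months: Loan A costs 45 × $1,105.04 + $1,000.00 = $50,726.80; Loan B costs 45 × $1,091.04 = $49,096.80.
Loan B is cheaper by $50,726.80 − $49,096.80 = $1,630.00.

Loan B by $1,630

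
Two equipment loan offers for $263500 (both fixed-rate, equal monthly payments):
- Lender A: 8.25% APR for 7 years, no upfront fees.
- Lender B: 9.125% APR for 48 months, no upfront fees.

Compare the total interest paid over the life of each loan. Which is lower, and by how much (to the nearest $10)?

Lender A: monthly rate = 8.25%/12 = 0.0068750; payment = 263,500 × 0.0068750 / (1 − (1+0.0068750)^−84) = $4,139.86.
Total interest on Lender A = 84 × $4,139.86 − $263,500 = $84,248.24.
Lender B: monthly rate = 9.125%/12 = 0.0076042; payment = 263,500 × 0.0076042 / (1 − (1+0.0076042)^−48) = $6,572.86.
Total interest on Lender B = 48 × $6,572.86 − $263,500 = $51,997.28.
Lender B is lower by $32,250.96.

Lender B by $32,250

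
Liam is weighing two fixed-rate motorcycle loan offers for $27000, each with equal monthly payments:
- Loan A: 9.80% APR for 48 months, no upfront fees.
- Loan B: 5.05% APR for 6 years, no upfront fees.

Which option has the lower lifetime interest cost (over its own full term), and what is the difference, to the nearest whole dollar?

Loan A: monthly rate = 9.8%/12 = 0.0081667; payment = 27,000 × 0.0081667 / (1 − (1+0.0081667)^−48) = $682.20.
Total interest on Loan A = 48 × $682.20 − $27,000 = $5,745.60.
Loan B: at 5.05% the monthly rate is 0.0042083, so the payment is 27,000 × 0.0042083 / (1 − 1.0042083^−72) = $435.46.
Total interest on Loan B = 72 × $435.46 − $27,000 = $4,353.12.
Loan B is lower by $1,392.48.

Loan B by $1,392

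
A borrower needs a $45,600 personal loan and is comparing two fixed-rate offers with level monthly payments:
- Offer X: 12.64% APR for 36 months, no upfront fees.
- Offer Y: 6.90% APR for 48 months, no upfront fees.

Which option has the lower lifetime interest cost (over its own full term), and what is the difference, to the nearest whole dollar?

Offer X: monthly rate = 12.64%/12 = 0.0105333; payment = 45,600 × 0.0105333 / (1 − (1+0.0105333)^−36) = $1,528.55.
Total interest on Offer X = 36 × $1,528.55 − $45,600 = $9,427.80.
Offer Y: at 6.90% the monthly rate is 0.0057500, so the payment is 45,600 × 0.0057500 / (1 − 1.0057500^−48) = $1,089.83.
Total interest on Offer Y = 48 × $1,089.83 − $45,600 = $6,711.84.
Offer Y is lower by $2,715.96.

Offer Y by $2,716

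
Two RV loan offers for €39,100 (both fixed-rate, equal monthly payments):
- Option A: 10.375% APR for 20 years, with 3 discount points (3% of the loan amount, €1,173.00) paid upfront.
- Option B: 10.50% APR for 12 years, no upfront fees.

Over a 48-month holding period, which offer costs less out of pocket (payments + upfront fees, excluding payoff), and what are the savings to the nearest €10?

Option A by €3,220

Option A: monthly rate = 10.375%/12 = 0.0086458; payment = 39,100 × 0.0086458 / (1 − (1+0.0086458)^−240) = €387.09.
Option B: monthly rate = 10.5%/12 = 0.0087500; payment = 39,100 × 0.0087500 / (1 − (1+0.0087500)^−144) = €478.64.
Over 48 months: Option A costs 48 × €387.09 + €1,173.00 = €19,753.32; Option B costs 48 × €478.64 = €22,974.72.
Option A is cheaper by €22,974.72 − €19,753.32 = €3,221.40.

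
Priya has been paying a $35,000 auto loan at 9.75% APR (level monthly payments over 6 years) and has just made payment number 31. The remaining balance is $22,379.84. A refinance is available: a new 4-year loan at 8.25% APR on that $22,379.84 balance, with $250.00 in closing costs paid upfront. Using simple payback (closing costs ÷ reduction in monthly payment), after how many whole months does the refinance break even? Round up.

3 months

Current payment = 35,000 × 9.75%/12 / (1 − (1+0.0081250)^−72) = $644.00.
Refinanced payment = 22,379.84 × 0.0068750 / (1 − (1+0.0068750)^−48) = $548.99.
Monthly savings = $644.00 − $548.99 = $95.01.
Break-even = $250.00 / $95.01 = 2.63 → 3 months.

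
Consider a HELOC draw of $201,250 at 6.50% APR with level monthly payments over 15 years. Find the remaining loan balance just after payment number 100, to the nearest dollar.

With monthly rate i = 6.5%/12 = 0.0054167, the balance after k of n payments is P · [(1+i)^n − (1+i)^k] / [(1+i)^n − 1].
(1+0.0054167)^180 = 2.64420082 and (1+0.0054167)^100 = 1.71635856, so the balance is 201,250 × (2.64420082 − 1.71635856) / (2.64420082 − 1) = $113,567.79.

$113,568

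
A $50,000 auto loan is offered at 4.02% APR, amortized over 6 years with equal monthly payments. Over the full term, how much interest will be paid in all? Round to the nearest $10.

Monthly rate = 4.02%/12 = 0.0033500; payment = 50,000 × 0.0033500 / (1 − (1+0.0033500)^−72) = $782.71.
Total paid = 72 × $782.71 = $56,355.12; interest = $56,355.12 − $50,000 = $6,355.12.

$6,360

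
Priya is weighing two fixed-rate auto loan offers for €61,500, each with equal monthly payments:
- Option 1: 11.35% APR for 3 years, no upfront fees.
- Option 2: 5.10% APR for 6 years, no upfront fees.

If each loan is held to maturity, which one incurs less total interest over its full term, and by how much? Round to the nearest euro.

Option 2 by €1,333

Option 1: monthly rate = 11.35%/12 = 0.0094583; payment = 61,500 × 0.0094583 / (1 − (1+0.0094583)^−36) = €2,023.64.
Total interest on Option 1 = 36 × €2,023.64 − €61,500 = €11,351.04.
Option 2: monthly rate = 5.1%/12 = 0.0042500; payment = 61,500 × 0.0042500 / (1 − (1+0.0042500)^−72) = €993.31.
Total interest on Option 2 = 72 × €993.31 − €61,500 = €10,018.32.
Option 2 is lower by €1,332.72.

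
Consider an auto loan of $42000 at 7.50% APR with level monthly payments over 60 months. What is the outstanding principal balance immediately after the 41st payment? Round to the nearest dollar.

With monthly rate i = 7.5%/12 = 0.0062500, the balance after k of n payments is P · [(1+i)^n − (1+i)^k] / [(1+i)^n − 1].
(1+0.0062500)^60 = 1.45329441 and (1+0.0062500)^41 = 1.29104574, so the balance is 42,000 × (1.45329441 − 1.29104574) / (1.45329441 − 1) = $15,033.15.

$15,033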